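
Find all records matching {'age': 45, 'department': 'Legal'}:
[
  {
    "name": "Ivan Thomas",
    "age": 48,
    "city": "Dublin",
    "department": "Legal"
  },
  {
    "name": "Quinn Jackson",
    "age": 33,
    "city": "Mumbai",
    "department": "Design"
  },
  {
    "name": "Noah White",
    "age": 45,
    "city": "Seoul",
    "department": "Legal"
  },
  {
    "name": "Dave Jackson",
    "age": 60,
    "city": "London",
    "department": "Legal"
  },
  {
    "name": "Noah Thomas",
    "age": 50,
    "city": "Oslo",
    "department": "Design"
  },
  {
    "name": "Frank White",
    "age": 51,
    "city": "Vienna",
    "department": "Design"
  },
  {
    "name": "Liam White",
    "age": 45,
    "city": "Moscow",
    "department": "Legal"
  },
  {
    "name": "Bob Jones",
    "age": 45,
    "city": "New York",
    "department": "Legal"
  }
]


Search criteria: {'age': 45, 'department': 'Legal'}

Checking 8 records:
  Ivan Thomas: {age: 48, department: Legal}
  Quinn Jackson: {age: 33, department: Design}
  Noah White: {age: 45, department: Legal} <-- MATCH
  Dave Jackson: {age: 60, department: Legal}
  Noah Thomas: {age: 50, department: Design}
  Frank White: {age: 51, department: Design}
  Liam White: {age: 45, department: Legal} <-- MATCH
  Bob Jones: {age: 45, department: Legal} <-- MATCH

Matches: ["Noah White", "Liam White", "Bob Jones"]

["Noah White", "Liam White", "Bob Jones"]


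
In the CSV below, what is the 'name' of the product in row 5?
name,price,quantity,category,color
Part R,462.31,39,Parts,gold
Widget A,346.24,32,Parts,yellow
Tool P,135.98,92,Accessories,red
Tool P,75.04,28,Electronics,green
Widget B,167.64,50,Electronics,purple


Query: Row 5 ('Widget B'), column 'name'
Value: Widget B

Widget B


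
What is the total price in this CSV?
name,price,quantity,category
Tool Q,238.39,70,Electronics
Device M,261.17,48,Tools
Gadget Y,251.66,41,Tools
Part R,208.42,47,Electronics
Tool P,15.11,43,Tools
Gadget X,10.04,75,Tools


Computing total price:
Values: [238.39, 261.17, 251.66, 208.42, 15.11, 10.04]
Sum = 984.79

984.79


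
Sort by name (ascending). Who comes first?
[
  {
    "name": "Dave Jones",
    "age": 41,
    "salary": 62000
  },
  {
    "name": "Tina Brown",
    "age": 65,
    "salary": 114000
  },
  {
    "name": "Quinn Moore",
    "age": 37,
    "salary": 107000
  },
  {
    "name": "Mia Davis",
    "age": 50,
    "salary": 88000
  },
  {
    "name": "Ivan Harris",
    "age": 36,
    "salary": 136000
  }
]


Sort by: name (ascending)

Sorted order:
  1. Dave Jones (name = Dave Jones)
  2. Ivan Harris (name = Ivan Harris)
  3. Mia Davis (name = Mia Davis)
  4. Quinn Moore (name = Quinn Moore)
  5. Tina Brown (name = Tina Brown)

First: Dave Jones

Dave Jones


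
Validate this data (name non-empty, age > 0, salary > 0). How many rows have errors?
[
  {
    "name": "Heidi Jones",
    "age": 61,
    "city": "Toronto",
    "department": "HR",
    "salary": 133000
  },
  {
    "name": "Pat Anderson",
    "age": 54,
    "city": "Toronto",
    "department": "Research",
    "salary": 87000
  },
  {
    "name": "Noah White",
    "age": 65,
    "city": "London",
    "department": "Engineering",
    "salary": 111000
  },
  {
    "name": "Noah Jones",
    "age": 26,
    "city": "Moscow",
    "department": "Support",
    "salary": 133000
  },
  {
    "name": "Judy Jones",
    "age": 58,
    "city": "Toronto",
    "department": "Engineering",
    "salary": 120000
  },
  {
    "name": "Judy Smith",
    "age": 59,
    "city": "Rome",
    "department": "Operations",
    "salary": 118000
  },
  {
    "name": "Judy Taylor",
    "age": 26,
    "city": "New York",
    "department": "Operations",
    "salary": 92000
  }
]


Validating 7 records:
Rules: name non-empty, age > 0, salary > 0

  Row 1 (Heidi Jones): OK
  Row 2 (Pat Anderson): OK
  Row 3 (Noah White): OK
  Row 4 (Noah Jones): OK
  Row 5 (Judy Jones): OK
  Row 6 (Judy Smith): OK
  Row 7 (Judy Taylor): OK

Total errors: 0

0 errors


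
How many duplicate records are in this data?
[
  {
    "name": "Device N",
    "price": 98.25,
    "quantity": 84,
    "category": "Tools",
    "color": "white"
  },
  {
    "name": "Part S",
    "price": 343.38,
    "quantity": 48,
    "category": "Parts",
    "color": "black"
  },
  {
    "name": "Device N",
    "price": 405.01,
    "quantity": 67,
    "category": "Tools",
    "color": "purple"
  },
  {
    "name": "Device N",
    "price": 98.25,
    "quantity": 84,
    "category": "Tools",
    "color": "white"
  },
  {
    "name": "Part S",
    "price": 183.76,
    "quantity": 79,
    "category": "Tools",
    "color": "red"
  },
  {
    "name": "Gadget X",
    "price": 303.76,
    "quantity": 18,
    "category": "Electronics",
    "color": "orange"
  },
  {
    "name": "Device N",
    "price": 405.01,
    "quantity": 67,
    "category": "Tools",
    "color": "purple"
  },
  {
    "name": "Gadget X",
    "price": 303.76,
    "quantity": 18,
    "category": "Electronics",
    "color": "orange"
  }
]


Checking 8 records for duplicates:

  Row 1: Device N ($98.25, qty 84)
  Row 2: Part S ($343.38, qty 48)
  Row 3: Device N ($405.01, qty 67)
  Row 4: Device N ($98.25, qty 84) <-- DUPLICATE
  Row 5: Part S ($183.76, qty 79)
  Row 6: Gadget X ($303.76, qty 18)
  Row 7: Device N ($405.01, qty 67) <-- DUPLICATE
  Row 8: Gadget X ($303.76, qty 18) <-- DUPLICATE

Duplicates found: 3
Unique records: 5

3 duplicates, 5 unique


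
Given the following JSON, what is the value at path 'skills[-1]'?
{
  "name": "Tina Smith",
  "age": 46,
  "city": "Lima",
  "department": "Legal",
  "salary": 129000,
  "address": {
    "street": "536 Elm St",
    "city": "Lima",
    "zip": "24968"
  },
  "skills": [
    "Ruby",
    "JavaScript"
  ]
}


Query: skills[-1]
Path: skills -> last element
Value: JavaScript

JavaScript


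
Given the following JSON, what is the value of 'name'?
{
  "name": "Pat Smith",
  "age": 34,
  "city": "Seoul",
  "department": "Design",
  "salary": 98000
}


Looking up field 'name'
Value: Pat Smith

Pat Smith


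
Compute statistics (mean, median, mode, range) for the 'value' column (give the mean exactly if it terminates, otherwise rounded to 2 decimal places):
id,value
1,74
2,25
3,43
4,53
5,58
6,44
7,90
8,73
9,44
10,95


Data: [74, 25, 43, 53, 58, 44, 90, 73, 44, 95]
Count: 10
Sum: 599
Mean: 599/10 = 59.9
Sorted: [25, 43, 44, 44, 53, 58, 73, 74, 90, 95]
Median: 55.5
Mode: 44 (2 times)
Range: 95 - 25 = 70
Min: 25, Max: 95

mean=59.9, median=55.5, mode=44, range=70


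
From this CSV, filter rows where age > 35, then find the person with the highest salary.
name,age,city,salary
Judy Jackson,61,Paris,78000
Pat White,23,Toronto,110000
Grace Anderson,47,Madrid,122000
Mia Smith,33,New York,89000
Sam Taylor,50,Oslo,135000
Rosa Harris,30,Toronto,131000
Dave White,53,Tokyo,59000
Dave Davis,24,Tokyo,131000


Filter: age > 35
Sort by: salary (descending)

Filtered records (4):
  Sam Taylor, age 50, salary $135000
  Grace Anderson, age 47, salary $122000
  Judy Jackson, age 61, salary $78000
  Dave White, age 53, salary $59000

Highest salary: Sam Taylor ($135000)

Sam Taylor


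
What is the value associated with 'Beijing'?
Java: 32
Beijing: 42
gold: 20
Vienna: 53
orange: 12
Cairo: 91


Looking up key 'Beijing'
Value: 42

42


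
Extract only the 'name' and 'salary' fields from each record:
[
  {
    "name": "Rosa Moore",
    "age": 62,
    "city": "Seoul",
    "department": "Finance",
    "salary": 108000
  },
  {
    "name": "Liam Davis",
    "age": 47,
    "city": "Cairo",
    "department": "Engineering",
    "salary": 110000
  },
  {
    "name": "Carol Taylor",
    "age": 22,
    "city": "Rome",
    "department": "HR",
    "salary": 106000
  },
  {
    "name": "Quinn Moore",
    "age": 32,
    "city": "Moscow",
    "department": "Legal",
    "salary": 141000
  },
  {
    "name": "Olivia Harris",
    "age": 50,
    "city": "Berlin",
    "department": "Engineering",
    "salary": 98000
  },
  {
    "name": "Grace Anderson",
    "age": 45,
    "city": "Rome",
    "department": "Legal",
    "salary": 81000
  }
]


Original: 6 records with fields: name, age, city, department, salary
Keep: ['name', 'salary']
Drop: ['age', 'city', 'department']
Result: 6 records, 2 fields each

[
  {
    "name": "Rosa Moore",
    "salary": 108000
  },
  {
    "name": "Liam Davis",
    "salary": 110000
  },
  {
    "name": "Carol Taylor",
    "salary": 106000
  },
  {
    "name": "Quinn Moore",
    "salary": 141000
  },
  {
    "name": "Olivia Harris",
    "salary": 98000
  },
  {
    "name": "Grace Anderson",
    "salary": 81000
  }
]


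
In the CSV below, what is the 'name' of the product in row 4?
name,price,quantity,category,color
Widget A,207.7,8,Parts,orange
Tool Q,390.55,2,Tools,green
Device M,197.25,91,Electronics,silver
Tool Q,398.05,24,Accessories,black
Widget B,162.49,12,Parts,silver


Query: Row 4 ('Tool Q'), column 'name'
Value: Tool Q

Tool Q


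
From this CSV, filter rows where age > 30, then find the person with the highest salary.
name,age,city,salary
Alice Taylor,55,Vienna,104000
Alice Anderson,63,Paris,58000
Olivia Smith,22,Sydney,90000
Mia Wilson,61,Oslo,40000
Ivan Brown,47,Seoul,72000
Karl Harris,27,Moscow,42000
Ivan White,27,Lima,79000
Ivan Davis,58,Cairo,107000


Filter: age > 30
Sort by: salary (descending)

Filtered records (5):
  Ivan Davis, age 58, salary $107000
  Alice Taylor, age 55, salary $104000
  Ivan Brown, age 47, salary $72000
  Alice Anderson, age 63, salary $58000
  Mia Wilson, age 61, salary $40000

Highest salary: Ivan Davis ($107000)

Ivan Davis


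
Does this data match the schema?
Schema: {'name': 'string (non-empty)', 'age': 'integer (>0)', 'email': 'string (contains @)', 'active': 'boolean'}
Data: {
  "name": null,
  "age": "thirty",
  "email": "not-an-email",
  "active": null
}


Validating each field against schema:
  name: FAIL (null is not a string)
  age: FAIL ("thirty" is not an integer)
  email: FAIL ("not-an-email" does not contain @)
  active: FAIL (null is not a boolean)

Result: INVALID (4 errors: name, age, email, active)

INVALID (4 errors: name, age, email, active)


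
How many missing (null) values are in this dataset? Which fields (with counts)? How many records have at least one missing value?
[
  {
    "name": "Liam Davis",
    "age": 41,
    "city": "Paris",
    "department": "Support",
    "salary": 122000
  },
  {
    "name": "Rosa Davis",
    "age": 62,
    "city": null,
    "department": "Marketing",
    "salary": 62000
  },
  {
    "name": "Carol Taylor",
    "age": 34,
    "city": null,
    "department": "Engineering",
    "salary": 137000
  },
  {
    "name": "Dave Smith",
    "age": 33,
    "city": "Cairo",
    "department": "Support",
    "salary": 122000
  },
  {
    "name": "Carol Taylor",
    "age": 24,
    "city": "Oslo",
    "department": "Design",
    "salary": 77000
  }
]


Checking for missing (null) values in 5 records:

  Liam Davis: complete
  Rosa Davis: city
  Carol Taylor: city
  Dave Smith: complete
  Carol Taylor: complete

Per field:
  name: 0 missing
  age: 0 missing
  city: 2 missing
  department: 0 missing
  salary: 0 missing

Total missing values: 2
Records with any missing: 2

2 missing values (city: 2); 2 incomplete records


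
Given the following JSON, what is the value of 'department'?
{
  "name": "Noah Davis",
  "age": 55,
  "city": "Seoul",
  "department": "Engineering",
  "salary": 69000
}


Looking up field 'department'
Value: Engineering

Engineering


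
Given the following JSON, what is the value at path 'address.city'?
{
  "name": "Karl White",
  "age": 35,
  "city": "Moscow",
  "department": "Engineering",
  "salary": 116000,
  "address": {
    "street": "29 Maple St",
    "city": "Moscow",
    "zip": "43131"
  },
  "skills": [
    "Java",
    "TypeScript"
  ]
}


Query: address.city
Path: address -> city
Value: Moscow

Moscow


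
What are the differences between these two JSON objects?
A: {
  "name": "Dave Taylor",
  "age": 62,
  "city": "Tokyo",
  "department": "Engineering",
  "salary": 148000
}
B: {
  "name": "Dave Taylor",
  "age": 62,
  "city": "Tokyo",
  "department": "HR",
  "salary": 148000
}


Comparing each field (in key order):
  name: same
  age: same
  city: same
  department: DIFFERENT
  salary: same
Differences:
  department: Engineering -> HR

1 field(s) changed

1 change: department


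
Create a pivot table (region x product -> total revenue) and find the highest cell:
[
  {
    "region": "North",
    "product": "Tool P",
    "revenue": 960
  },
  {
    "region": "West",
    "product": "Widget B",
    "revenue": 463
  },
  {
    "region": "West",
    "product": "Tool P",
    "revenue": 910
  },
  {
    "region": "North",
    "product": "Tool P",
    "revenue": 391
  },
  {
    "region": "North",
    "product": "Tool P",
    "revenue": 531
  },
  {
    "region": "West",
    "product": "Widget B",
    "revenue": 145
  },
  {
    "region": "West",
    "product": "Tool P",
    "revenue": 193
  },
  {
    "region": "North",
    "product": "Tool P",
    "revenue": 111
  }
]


Pivot: region (rows) x product (columns) -> total revenue

     Tool P        Widget B    
North         1993             0  
West          1103           608  

Highest: North / Tool P = $1993

North / Tool P = $1993


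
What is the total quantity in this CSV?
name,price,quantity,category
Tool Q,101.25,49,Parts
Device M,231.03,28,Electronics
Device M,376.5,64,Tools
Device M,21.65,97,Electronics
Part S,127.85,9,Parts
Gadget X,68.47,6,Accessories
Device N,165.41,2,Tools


Computing total quantity:
Values: [49, 28, 64, 97, 9, 6, 2]
Sum = 255

255


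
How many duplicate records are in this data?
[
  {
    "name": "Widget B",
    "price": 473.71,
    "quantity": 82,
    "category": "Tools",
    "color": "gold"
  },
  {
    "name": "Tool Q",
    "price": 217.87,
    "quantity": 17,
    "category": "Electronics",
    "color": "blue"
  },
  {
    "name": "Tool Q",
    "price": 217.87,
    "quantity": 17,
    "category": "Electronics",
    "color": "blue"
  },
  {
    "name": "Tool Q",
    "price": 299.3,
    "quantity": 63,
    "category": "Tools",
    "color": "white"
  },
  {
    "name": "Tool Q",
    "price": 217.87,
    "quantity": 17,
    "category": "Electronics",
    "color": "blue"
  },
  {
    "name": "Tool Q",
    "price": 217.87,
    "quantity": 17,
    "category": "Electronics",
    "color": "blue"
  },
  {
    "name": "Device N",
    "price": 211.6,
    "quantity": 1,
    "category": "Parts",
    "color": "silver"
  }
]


Checking 7 records for duplicates:

  Row 1: Widget B ($473.71, qty 82)
  Row 2: Tool Q ($217.87, qty 17)
  Row 3: Tool Q ($217.87, qty 17) <-- DUPLICATE
  Row 4: Tool Q ($299.3, qty 63)
  Row 5: Tool Q ($217.87, qty 17) <-- DUPLICATE
  Row 6: Tool Q ($217.87, qty 17) <-- DUPLICATE
  Row 7: Device N ($211.6, qty 1)

Duplicates found: 3
Unique records: 4

3 duplicates, 4 unique


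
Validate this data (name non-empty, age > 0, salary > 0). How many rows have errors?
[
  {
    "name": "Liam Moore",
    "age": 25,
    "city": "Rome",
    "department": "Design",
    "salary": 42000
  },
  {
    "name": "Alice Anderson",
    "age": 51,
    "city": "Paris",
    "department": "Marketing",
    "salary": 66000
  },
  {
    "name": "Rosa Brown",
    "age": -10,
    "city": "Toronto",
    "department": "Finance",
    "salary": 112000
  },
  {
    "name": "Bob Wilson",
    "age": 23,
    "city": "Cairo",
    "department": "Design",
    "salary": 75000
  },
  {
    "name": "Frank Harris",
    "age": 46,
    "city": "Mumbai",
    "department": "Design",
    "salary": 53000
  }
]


Validating 5 records:
Rules: name non-empty, age > 0, salary > 0

  Row 1 (Liam Moore): OK
  Row 2 (Alice Anderson): OK
  Row 3 (Rosa Brown): negative age: -10
  Row 4 (Bob Wilson): OK
  Row 5 (Frank Harris): OK

Total errors: 1

1 errors


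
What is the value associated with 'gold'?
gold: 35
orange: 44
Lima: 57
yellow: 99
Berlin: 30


Looking up key 'gold'
Value: 35

35


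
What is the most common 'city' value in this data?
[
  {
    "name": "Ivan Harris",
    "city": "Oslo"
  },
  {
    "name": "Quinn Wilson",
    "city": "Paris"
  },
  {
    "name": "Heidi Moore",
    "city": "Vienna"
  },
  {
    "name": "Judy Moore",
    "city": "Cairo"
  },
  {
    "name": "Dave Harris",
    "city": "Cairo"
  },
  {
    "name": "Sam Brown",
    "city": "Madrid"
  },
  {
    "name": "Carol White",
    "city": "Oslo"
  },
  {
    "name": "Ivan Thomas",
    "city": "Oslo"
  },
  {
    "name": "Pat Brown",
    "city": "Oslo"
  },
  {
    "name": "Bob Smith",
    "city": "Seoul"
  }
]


Counting 'city' values across 10 records:

  Oslo: 4 ####
  Cairo: 2 ##
  Paris: 1 #
  Vienna: 1 #
  Madrid: 1 #
  Seoul: 1 #

Most common: Oslo (4 times)

Oslo (4 times)


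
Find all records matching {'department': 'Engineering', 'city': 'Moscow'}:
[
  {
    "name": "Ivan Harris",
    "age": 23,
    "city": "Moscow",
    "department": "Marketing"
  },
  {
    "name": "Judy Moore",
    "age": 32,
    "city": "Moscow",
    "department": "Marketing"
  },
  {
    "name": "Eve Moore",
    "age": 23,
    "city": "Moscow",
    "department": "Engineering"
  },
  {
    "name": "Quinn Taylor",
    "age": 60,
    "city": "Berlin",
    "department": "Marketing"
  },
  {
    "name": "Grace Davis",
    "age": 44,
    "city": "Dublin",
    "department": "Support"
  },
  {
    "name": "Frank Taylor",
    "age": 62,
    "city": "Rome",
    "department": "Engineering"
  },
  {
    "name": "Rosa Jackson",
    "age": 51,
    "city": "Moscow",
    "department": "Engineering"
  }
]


Search criteria: {'department': 'Engineering', 'city': 'Moscow'}

Checking 7 records:
  Ivan Harris: {department: Marketing, city: Moscow}
  Judy Moore: {department: Marketing, city: Moscow}
  Eve Moore: {department: Engineering, city: Moscow} <-- MATCH
  Quinn Taylor: {department: Marketing, city: Berlin}
  Grace Davis: {department: Support, city: Dublin}
  Frank Taylor: {department: Engineering, city: Rome}
  Rosa Jackson: {department: Engineering, city: Moscow} <-- MATCH

Matches: ["Eve Moore", "Rosa Jackson"]

["Eve Moore", "Rosa Jackson"]


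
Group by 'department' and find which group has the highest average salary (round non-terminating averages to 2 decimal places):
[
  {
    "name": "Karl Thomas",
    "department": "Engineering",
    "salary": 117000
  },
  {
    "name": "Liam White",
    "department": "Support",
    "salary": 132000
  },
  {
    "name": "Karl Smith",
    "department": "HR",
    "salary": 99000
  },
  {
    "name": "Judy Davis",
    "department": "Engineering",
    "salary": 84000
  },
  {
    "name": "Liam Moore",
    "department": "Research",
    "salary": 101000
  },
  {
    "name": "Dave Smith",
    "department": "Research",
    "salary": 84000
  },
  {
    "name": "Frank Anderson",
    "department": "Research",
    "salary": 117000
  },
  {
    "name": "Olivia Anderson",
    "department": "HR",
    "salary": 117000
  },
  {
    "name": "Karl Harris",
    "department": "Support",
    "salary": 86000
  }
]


Group by: department

Groups:
  Engineering: 2 people, avg salary = 201000/2 = $100500
  HR: 2 people, avg salary = 216000/2 = $108000
  Research: 3 people, avg salary = 302000/3 ≈ $100666.67
  Support: 2 people, avg salary = 218000/2 = $109000

Highest average salary: Support ($109000)

Support ($109000)


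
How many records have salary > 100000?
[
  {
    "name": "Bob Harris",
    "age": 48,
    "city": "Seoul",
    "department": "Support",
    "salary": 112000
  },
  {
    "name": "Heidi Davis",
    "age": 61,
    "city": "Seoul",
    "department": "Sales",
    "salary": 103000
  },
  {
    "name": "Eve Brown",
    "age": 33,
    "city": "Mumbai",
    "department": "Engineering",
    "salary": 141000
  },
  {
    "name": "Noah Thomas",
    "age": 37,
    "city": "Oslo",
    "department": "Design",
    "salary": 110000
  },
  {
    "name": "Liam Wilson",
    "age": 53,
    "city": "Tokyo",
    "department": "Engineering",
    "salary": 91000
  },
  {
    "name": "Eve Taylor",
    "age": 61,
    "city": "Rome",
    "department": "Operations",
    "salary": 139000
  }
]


Data: 6 records
Condition: salary > 100000

Checking each record:
  Bob Harris: 112000 MATCH
  Heidi Davis: 103000 MATCH
  Eve Brown: 141000 MATCH
  Noah Thomas: 110000 MATCH
  Liam Wilson: 91000
  Eve Taylor: 139000 MATCH

Count: 5

5


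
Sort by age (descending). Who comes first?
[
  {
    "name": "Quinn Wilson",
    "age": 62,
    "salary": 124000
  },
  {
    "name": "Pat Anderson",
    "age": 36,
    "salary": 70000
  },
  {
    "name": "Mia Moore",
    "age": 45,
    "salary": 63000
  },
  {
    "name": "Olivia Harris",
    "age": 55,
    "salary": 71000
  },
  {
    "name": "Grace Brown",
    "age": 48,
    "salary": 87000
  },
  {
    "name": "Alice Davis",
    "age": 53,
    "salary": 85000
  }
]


Sort by: age (descending)

Sorted order:
  1. Quinn Wilson (age = 62)
  2. Olivia Harris (age = 55)
  3. Alice Davis (age = 53)
  4. Grace Brown (age = 48)
  5. Mia Moore (age = 45)
  6. Pat Anderson (age = 36)

First: Quinn Wilson

Quinn Wilson


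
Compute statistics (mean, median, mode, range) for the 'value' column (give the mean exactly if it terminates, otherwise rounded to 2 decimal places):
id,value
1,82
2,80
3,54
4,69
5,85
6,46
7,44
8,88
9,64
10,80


Data: [82, 80, 54, 69, 85, 46, 44, 88, 64, 80]
Count: 10
Sum: 692
Mean: 692/10 = 69.2
Sorted: [44, 46, 54, 64, 69, 80, 80, 82, 85, 88]
Median: 74.5
Mode: 80 (2 times)
Range: 88 - 44 = 44
Min: 44, Max: 88

mean=69.2, median=74.5, mode=80, range=44


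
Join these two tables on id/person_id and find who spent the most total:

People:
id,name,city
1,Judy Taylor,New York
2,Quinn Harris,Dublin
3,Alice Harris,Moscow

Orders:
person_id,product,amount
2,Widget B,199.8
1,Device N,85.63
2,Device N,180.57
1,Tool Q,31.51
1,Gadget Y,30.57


Join on: people.id = orders.person_id

Joined rows:
  Quinn Harris (Dublin) bought Widget B for $199.8
  Judy Taylor (New York) bought Device N for $85.63
  Quinn Harris (Dublin) bought Device N for $180.57
  Judy Taylor (New York) bought Tool Q for $31.51
  Judy Taylor (New York) bought Gadget Y for $30.57

Total per person:
  Quinn Harris: $380.37
  Judy Taylor: $147.71

Top spender: Quinn Harris ($380.37)

Quinn Harris ($380.37)


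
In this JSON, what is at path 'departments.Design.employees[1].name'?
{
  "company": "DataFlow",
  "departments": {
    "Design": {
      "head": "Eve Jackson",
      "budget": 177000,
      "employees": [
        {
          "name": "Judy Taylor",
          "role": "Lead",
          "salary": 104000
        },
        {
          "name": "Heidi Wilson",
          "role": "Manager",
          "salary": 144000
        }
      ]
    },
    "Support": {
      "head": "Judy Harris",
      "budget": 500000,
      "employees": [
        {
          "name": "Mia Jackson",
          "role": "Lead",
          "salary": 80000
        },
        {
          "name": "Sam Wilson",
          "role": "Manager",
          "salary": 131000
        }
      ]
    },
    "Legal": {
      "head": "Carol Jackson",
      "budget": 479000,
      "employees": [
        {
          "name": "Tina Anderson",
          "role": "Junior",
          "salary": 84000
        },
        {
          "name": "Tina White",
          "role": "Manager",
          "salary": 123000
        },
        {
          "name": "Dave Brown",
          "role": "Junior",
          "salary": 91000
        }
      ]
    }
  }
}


Path: departments.Design.employees[1].name

Navigate:
  -> departments
  -> Design
  -> employees[1].name = 'Heidi Wilson'

Heidi Wilson


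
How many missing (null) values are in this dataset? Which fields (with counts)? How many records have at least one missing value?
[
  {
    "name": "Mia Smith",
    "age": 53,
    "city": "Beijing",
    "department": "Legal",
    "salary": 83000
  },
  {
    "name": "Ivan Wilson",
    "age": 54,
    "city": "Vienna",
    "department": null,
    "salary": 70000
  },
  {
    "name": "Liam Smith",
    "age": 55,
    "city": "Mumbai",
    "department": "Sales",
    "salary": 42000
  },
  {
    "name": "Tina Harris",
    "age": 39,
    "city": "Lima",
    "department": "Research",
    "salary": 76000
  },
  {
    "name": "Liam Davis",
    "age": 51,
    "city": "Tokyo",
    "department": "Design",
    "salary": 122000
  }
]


Checking for missing (null) values in 5 records:

  Mia Smith: complete
  Ivan Wilson: department
  Liam Smith: complete
  Tina Harris: complete
  Liam Davis: complete

Per field:
  name: 0 missing
  age: 0 missing
  city: 0 missing
  department: 1 missing
  salary: 0 missing

Total missing values: 1
Records with any missing: 1

1 missing values (department: 1); 1 incomplete records


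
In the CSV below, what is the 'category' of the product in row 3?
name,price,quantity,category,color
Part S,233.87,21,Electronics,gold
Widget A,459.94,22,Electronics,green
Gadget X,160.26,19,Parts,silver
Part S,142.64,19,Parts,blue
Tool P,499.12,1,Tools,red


Query: Row 3 ('Gadget X'), column 'category'
Value: Parts

Parts


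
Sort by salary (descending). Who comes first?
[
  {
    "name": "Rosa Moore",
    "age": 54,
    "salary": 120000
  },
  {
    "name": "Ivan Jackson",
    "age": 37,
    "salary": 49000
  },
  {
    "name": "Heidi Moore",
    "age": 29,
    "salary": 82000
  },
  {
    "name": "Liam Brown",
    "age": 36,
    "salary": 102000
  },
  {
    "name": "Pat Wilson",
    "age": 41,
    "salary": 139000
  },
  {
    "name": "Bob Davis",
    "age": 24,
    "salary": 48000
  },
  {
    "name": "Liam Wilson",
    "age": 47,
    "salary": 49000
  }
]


Sort by: salary (descending)

Sorted order:
  1. Pat Wilson (salary = 139000)
  2. Rosa Moore (salary = 120000)
  3. Liam Brown (salary = 102000)
  4. Heidi Moore (salary = 82000)
  5. Ivan Jackson (salary = 49000)
  6. Liam Wilson (salary = 49000)
  7. Bob Davis (salary = 48000)

First: Pat Wilson

Pat Wilson


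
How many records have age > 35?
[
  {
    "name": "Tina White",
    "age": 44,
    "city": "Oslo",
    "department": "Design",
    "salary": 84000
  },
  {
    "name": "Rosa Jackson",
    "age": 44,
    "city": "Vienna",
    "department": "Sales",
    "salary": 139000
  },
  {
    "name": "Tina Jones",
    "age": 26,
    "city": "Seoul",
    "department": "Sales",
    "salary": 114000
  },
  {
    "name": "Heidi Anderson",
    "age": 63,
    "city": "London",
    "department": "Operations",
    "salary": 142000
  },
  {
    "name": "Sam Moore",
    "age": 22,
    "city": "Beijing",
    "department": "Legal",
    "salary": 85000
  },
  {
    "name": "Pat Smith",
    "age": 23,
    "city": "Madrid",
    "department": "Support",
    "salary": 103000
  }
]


Data: 6 records
Condition: age > 35

Checking each record:
  Tina White: 44 MATCH
  Rosa Jackson: 44 MATCH
  Tina Jones: 26
  Heidi Anderson: 63 MATCH
  Sam Moore: 22
  Pat Smith: 23

Count: 3

3


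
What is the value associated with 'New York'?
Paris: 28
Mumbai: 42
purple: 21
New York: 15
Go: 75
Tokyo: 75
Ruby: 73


Looking up key 'New York'
Value: 15

15


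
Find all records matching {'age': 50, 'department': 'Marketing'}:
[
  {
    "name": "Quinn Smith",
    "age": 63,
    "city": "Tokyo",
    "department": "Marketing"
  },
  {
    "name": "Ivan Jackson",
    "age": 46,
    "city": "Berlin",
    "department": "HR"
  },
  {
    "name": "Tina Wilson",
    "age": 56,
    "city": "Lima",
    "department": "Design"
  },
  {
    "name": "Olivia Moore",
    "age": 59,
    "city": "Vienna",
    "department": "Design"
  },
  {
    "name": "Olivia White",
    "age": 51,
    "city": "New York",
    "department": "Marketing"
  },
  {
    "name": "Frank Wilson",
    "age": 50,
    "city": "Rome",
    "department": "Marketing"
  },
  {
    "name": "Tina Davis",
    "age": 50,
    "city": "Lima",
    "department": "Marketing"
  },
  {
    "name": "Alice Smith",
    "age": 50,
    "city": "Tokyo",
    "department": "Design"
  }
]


Search criteria: {'age': 50, 'department': 'Marketing'}

Checking 8 records:
  Quinn Smith: {age: 63, department: Marketing}
  Ivan Jackson: {age: 46, department: HR}
  Tina Wilson: {age: 56, department: Design}
  Olivia Moore: {age: 59, department: Design}
  Olivia White: {age: 51, department: Marketing}
  Frank Wilson: {age: 50, department: Marketing} <-- MATCH
  Tina Davis: {age: 50, department: Marketing} <-- MATCH
  Alice Smith: {age: 50, department: Design}

Matches: ["Frank Wilson", "Tina Davis"]

["Frank Wilson", "Tina Davis"]


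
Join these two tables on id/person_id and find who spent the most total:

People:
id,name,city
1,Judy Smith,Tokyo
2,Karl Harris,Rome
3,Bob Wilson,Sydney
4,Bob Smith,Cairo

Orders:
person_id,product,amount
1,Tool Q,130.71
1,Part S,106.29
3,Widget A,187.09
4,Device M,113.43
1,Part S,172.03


Join on: people.id = orders.person_id

Joined rows:
  Judy Smith (Tokyo) bought Tool Q for $130.71
  Judy Smith (Tokyo) bought Part S for $106.29
  Bob Wilson (Sydney) bought Widget A for $187.09
  Bob Smith (Cairo) bought Device M for $113.43
  Judy Smith (Tokyo) bought Part S for $172.03

Total per person:
  Judy Smith: $409.03
  Bob Wilson: $187.09
  Bob Smith: $113.43

Top spender: Judy Smith ($409.03)

Judy Smith ($409.03)


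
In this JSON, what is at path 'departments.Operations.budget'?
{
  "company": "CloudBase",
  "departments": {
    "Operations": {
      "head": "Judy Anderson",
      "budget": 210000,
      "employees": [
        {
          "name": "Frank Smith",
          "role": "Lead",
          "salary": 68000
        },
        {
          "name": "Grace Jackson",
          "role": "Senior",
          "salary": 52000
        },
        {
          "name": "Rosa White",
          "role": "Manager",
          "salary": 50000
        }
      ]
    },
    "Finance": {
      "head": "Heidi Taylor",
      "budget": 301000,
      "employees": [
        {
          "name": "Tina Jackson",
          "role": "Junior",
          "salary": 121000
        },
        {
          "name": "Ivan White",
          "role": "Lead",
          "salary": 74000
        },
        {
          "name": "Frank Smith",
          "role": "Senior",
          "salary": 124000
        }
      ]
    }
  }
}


Path: departments.Operations.budget

Navigate:
  -> departments
  -> Operations
  -> budget = 210000

210000


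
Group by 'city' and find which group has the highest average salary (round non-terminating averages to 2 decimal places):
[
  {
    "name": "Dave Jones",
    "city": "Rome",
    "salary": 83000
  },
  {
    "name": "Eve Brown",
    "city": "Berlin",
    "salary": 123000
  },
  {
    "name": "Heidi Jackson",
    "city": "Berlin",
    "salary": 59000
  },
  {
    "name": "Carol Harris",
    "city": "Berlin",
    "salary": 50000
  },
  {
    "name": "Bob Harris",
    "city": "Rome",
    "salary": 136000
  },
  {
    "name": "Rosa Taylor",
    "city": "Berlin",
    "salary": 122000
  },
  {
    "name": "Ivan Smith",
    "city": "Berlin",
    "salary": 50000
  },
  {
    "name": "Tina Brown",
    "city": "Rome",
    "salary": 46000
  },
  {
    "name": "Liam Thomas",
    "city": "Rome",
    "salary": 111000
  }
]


Group by: city

Groups:
  Berlin: 5 people, avg salary = 404000/5 = $80800
  Rome: 4 people, avg salary = 376000/4 = $94000

Highest average salary: Rome ($94000)

Rome ($94000)


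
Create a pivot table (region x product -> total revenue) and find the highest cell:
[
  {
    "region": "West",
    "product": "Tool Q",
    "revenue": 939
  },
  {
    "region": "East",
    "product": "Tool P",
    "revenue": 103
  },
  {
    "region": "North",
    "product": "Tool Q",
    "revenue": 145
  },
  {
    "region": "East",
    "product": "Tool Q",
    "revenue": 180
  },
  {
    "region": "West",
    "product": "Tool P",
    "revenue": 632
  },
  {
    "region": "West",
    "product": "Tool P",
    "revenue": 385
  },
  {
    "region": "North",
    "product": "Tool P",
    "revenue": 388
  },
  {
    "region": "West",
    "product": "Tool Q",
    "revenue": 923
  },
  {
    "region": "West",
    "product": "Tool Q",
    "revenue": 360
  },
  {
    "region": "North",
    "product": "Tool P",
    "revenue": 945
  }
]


Pivot: region (rows) x product (columns) -> total revenue

     Tool P        Tool Q      
East           103           180  
North         1333           145  
West          1017          2222  

Highest: West / Tool Q = $2222

West / Tool Q = $2222


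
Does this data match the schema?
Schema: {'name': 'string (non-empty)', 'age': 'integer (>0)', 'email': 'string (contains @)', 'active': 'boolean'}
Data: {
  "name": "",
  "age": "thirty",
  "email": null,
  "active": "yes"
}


Validating each field against schema:
  name: FAIL ("" is an empty string)
  age: FAIL ("thirty" is not an integer)
  email: FAIL (null is not a string)
  active: FAIL ("yes" is not a boolean)

Result: INVALID (4 errors: name, age, email, active)

INVALID (4 errors: name, age, email, active)


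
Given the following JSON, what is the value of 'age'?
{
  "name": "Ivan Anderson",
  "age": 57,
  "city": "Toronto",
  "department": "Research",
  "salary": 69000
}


Looking up field 'age'
Value: 57

57


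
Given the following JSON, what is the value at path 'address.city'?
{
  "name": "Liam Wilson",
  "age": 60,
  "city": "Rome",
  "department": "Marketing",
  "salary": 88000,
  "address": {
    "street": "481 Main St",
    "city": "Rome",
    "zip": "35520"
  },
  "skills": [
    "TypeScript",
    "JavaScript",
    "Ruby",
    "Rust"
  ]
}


Query: address.city
Path: address -> city
Value: Rome

Rome


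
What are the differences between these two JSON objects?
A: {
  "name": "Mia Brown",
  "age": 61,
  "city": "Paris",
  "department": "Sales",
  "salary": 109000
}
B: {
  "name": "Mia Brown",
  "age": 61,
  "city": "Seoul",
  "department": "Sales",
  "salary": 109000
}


Comparing each field (in key order):
  name: same
  age: same
  city: DIFFERENT
  department: same
  salary: same
Differences:
  city: Paris -> Seoul

1 field(s) changed

1 change: city


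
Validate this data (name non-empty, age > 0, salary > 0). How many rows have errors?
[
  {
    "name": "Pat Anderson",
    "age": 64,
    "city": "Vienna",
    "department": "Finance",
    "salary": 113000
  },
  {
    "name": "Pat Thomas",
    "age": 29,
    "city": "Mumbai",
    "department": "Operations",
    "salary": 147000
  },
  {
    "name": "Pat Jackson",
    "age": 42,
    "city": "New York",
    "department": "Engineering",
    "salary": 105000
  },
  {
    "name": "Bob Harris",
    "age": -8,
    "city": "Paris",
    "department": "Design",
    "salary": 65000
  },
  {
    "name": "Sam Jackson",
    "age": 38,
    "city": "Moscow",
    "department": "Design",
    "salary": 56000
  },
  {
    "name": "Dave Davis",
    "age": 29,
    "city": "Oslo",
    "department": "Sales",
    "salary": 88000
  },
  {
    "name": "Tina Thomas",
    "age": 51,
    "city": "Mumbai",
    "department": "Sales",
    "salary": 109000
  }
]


Validating 7 records:
Rules: name non-empty, age > 0, salary > 0

  Row 1 (Pat Anderson): OK
  Row 2 (Pat Thomas): OK
  Row 3 (Pat Jackson): OK
  Row 4 (Bob Harris): negative age: -8
  Row 5 (Sam Jackson): OK
  Row 6 (Dave Davis): OK
  Row 7 (Tina Thomas): OK

Total errors: 1

1 errors


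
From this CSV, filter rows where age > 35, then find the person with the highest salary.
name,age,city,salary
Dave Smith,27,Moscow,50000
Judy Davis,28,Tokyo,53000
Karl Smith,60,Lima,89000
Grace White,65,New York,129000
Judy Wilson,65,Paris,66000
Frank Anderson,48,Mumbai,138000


Filter: age > 35
Sort by: salary (descending)

Filtered records (4):
  Frank Anderson, age 48, salary $138000
  Grace White, age 65, salary $129000
  Karl Smith, age 60, salary $89000
  Judy Wilson, age 65, salary $66000

Highest salary: Frank Anderson ($138000)

Frank Anderson


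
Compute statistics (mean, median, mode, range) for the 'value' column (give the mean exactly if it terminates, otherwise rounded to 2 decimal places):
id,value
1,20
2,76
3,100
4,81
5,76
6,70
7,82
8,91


Data: [20, 76, 100, 81, 76, 70, 82, 91]
Count: 8
Sum: 596
Mean: 596/8 = 74.5
Sorted: [20, 70, 76, 76, 81, 82, 91, 100]
Median: 78.5
Mode: 76 (2 times)
Range: 100 - 20 = 80
Min: 20, Max: 100

mean=74.5, median=78.5, mode=76, range=80


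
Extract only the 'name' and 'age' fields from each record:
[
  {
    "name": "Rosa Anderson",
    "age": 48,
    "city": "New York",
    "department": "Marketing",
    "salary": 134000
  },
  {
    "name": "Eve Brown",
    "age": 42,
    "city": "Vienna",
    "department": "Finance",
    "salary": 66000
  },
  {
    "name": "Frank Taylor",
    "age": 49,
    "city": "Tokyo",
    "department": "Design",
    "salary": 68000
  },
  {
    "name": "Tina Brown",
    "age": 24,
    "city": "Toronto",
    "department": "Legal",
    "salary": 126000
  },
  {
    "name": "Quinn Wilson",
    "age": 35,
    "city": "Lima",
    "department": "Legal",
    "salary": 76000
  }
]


Original: 5 records with fields: name, age, city, department, salary
Keep: ['name', 'age']
Drop: ['city', 'department', 'salary']
Result: 5 records, 2 fields each

[
  {
    "name": "Rosa Anderson",
    "age": 48
  },
  {
    "name": "Eve Brown",
    "age": 42
  },
  {
    "name": "Frank Taylor",
    "age": 49
  },
  {
    "name": "Tina Brown",
    "age": 24
  },
  {
    "name": "Quinn Wilson",
    "age": 35
  }
]


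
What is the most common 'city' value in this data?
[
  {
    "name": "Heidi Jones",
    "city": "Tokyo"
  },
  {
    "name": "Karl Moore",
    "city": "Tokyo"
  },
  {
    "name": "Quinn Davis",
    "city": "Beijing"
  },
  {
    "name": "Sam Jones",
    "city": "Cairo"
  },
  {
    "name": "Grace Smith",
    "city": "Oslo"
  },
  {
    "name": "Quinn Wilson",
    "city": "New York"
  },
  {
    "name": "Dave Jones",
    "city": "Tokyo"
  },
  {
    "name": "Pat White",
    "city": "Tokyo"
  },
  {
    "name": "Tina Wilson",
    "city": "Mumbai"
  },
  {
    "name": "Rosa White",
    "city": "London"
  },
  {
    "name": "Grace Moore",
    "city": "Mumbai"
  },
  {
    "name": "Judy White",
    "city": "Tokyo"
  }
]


Counting 'city' values across 12 records:

  Tokyo: 5 #####
  Mumbai: 2 ##
  Beijing: 1 #
  Cairo: 1 #
  Oslo: 1 #
  New York: 1 #
  London: 1 #

Most common: Tokyo (5 times)

Tokyo (5 times)


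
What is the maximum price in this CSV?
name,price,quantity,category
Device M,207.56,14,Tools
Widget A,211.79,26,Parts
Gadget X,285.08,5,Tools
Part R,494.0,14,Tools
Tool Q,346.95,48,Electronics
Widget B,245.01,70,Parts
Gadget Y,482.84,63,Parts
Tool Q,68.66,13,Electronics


Computing maximum price:
Values: [207.56, 211.79, 285.08, 494.0, 346.95, 245.01, 482.84, 68.66]
Max = 494.0

494.0


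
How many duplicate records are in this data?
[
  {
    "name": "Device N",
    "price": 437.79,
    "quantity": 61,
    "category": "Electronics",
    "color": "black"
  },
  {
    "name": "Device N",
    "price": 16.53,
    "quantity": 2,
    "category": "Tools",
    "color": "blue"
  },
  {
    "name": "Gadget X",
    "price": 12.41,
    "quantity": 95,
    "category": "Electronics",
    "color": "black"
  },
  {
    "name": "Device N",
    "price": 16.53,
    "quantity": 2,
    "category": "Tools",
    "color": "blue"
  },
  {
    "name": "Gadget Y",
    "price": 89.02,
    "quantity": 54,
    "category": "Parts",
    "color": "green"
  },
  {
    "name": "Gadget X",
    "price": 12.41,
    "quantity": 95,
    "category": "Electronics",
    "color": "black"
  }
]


Checking 6 records for duplicates:

  Row 1: Device N ($437.79, qty 61)
  Row 2: Device N ($16.53, qty 2)
  Row 3: Gadget X ($12.41, qty 95)
  Row 4: Device N ($16.53, qty 2) <-- DUPLICATE
  Row 5: Gadget Y ($89.02, qty 54)
  Row 6: Gadget X ($12.41, qty 95) <-- DUPLICATE

Duplicates found: 2
Unique records: 4

2 duplicates, 4 unique


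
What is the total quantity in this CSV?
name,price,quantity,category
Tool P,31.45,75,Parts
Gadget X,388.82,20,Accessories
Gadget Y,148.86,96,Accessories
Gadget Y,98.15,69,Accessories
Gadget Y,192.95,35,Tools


Computing total quantity:
Values: [75, 20, 96, 69, 35]
Sum = 295

295


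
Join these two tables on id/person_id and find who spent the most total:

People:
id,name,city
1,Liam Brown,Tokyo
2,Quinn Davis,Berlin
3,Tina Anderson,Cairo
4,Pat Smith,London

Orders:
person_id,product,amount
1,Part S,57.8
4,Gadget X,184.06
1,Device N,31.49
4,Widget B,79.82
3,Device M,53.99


Join on: people.id = orders.person_id

Joined rows:
  Liam Brown (Tokyo) bought Part S for $57.8
  Pat Smith (London) bought Gadget X for $184.06
  Liam Brown (Tokyo) bought Device N for $31.49
  Pat Smith (London) bought Widget B for $79.82
  Tina Anderson (Cairo) bought Device M for $53.99

Total per person:
  Pat Smith: $263.88
  Liam Brown: $89.29
  Tina Anderson: $53.99

Top spender: Pat Smith ($263.88)

Pat Smith ($263.88)
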